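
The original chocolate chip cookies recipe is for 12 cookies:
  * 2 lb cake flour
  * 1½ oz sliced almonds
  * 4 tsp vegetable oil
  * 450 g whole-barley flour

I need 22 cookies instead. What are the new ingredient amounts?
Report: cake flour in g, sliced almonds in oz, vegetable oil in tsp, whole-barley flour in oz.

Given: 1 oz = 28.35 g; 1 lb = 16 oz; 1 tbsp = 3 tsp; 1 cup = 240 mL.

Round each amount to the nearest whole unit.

cake flour: 1663 g; sliced almonds: 3 oz; vegetable oil: 7 tsp; whole-barley flour: 29 oz

Scaling factor: 22/12 = 11/6.
cake flour: 2 lb × 11/6 × 16 oz/lb × 28.35 g/oz ≈ 1663 g
sliced almonds: 1.5 oz × 11/6 ≈ 3 oz
vegetable oil: 4 tsp × 11/6 ≈ 7 tsp
whole-barley flour: 450 g × 11/6 ÷ 28.35 g/oz ≈ 29 oz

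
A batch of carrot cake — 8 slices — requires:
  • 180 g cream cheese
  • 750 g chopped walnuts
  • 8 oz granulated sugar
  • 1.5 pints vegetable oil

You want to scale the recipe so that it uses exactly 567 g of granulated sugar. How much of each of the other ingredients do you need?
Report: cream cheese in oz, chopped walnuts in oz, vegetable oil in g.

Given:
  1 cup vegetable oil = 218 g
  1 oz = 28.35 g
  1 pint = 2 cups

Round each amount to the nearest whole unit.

cream cheese: 16 oz; chopped walnuts: 66 oz; vegetable oil: 1635 g

The original recipe has 226.8 g of granulated sugar, so the scaling factor is 567 ÷ 226.8 = 5/2 = 2.5.
cream cheese: 180 g × 5/2 ÷ 28.35 g/oz ≈ 16 oz
chopped walnuts: 750 g × 5/2 ÷ 28.35 g/oz ≈ 66 oz
vegetable oil: 1.5 pint × 5/2 × 2 cup/pint × 218 g/cup = 1635 g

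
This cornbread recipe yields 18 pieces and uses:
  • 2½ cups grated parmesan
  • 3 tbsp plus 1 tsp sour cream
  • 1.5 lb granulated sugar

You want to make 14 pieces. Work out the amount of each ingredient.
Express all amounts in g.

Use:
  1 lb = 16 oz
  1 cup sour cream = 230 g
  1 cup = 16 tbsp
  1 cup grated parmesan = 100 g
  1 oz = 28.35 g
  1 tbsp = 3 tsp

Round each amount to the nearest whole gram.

grated parmesan: 194 g; sour cream: 37 g; granulated sugar: 529 g

Scaling factor: 14/18 = 7/9.
grated parmesan: 2.5 cup × 7/9 × 100 g/cup ≈ 194 g
sour cream: (3 tbsp + 1 tsp = 10/3 tbsp) × 7/9 ÷ 16 tbsp/cup × 230 g/cup ≈ 37 g
granulated sugar: 1.5 lb × 7/9 × 16 oz/lb × 28.35 g/oz ≈ 529 g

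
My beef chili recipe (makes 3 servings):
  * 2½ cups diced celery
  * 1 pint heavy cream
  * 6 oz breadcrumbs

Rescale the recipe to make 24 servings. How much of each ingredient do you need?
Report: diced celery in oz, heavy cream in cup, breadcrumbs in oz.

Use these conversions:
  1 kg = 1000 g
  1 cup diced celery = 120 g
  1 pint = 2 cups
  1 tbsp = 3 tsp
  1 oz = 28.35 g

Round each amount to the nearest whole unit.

Scaling factor: 24/3 = 8.
diced celery: 2.5 cup × 8 × 120 g/cup ÷ 28.35 g/oz ≈ 85 oz
heavy cream: 1 pint × 8 × 2 cup/pint = 16 cup
breadcrumbs: 6 oz × 8 = 48 oz

diced celery: 85 oz; heavy cream: 16 cup; breadcrumbs: 48 oz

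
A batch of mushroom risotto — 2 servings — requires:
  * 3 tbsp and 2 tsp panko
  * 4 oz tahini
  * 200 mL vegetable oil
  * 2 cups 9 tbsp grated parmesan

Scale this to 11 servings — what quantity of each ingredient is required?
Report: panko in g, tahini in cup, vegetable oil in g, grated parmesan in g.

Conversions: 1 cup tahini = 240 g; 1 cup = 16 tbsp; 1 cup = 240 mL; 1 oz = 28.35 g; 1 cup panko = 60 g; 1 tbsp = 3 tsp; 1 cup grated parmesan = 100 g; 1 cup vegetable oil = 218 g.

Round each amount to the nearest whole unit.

Scaling factor: 11/2 = 5.5.
panko: (3 tbsp + 2 tsp = 11/3 tbsp) × 11/2 ÷ 16 tbsp/cup × 60 g/cup ≈ 76 g
tahini: 4 oz × 11/2 × 28.35 g/oz ÷ 240 g/cup ≈ 3 cup
vegetable oil: 200 mL × 11/2 ÷ 240 mL/cup × 218 g/cup ≈ 999 g
grated parmesan: (2 cup + 9 tbsp = 2.5625 cup) × 11/2 × 100 g/cup ≈ 1409 g

panko: 76 g; tahini: 3 cup; vegetable oil: 999 g; grated parmesan: 1409 g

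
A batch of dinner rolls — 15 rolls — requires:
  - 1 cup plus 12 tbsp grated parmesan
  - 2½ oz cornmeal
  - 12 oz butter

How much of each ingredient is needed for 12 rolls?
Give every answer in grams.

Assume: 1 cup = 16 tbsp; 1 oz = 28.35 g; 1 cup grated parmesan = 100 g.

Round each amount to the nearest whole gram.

Scaling factor: 12/15 = 4/5 = 0.8.
grated parmesan: (1 cup + 12 tbsp = 1.75 cup) × 4/5 × 100 g/cup = 140 g
cornmeal: 2.5 oz × 4/5 × 28.35 g/oz ≈ 57 g
butter: 12 oz × 4/5 × 28.35 g/oz ≈ 272 g

grated parmesan: 140 g; cornmeal: 57 g; butter: 272 g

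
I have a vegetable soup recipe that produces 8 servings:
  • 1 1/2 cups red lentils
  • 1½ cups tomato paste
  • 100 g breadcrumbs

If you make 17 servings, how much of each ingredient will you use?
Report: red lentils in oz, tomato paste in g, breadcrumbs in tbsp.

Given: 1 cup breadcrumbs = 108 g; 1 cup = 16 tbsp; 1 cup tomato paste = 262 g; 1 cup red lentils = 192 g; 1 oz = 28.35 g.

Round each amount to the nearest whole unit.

red lentils: 22 oz; tomato paste: 835 g; breadcrumbs: 31 tbsp

Scaling factor: 17/8 = 2.125.
red lentils: 1.5 cup × 17/8 × 192 g/cup ÷ 28.35 g/oz ≈ 22 oz
tomato paste: 1.5 cup × 17/8 × 262 g/cup ≈ 835 g
breadcrumbs: 100 g × 17/8 ÷ 108 g/cup × 16 tbsp/cup ≈ 31 tbsp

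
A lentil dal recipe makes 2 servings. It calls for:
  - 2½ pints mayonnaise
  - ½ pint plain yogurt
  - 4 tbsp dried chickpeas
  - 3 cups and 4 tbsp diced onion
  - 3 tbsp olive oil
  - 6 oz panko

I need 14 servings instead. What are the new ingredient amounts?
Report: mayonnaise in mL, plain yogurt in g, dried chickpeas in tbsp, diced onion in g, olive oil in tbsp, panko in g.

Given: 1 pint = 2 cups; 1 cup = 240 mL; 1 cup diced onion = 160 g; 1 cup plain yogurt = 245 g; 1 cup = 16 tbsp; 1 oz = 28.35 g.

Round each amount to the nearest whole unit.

mayonnaise: 8400 mL; plain yogurt: 1715 g; dried chickpeas: 28 tbsp; diced onion: 3640 g; olive oil: 21 tbsp; panko: 1191 g

Scaling factor: 14/2 = 7.
mayonnaise: 2.5 pint × 7 × 2 cup/pint × 240 mL/cup = 8400 mL
plain yogurt: 0.5 pint × 7 × 2 cup/pint × 245 g/cup = 1715 g
dried chickpeas: 4 tbsp × 7 = 28 tbsp
diced onion: (3 cup + 4 tbsp = 3.25 cup) × 7 × 160 g/cup = 3640 g
olive oil: 3 tbsp × 7 = 21 tbsp
panko: 6 oz × 7 × 28.35 g/oz ≈ 1191 g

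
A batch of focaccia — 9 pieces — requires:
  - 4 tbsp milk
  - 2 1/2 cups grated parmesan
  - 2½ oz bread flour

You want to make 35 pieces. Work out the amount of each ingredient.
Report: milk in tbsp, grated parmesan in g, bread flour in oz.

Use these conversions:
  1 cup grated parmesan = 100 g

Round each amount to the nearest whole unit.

Scaling factor: 35/9.
milk: 4 tbsp × 35/9 ≈ 16 tbsp
grated parmesan: 2.5 cup × 35/9 × 100 g/cup ≈ 972 g
bread flour: 2.5 oz × 35/9 ≈ 10 oz

milk: 16 tbsp; grated parmesan: 972 g; bread flour: 10 oz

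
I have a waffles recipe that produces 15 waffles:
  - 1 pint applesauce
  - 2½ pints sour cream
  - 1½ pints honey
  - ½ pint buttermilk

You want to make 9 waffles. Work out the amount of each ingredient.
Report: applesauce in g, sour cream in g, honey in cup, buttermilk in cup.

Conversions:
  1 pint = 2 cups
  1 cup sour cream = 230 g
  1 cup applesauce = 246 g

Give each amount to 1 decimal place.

Scaling factor: 9/15 = 3/5 = 0.6.
applesauce: 1 pint × 3/5 × 2 cup/pint × 246 g/cup = 295.2 g
sour cream: 2.5 pint × 3/5 × 2 cup/pint × 230 g/cup = 690.0 g
honey: 1.5 pint × 3/5 × 2 cup/pint = 1.8 cup
buttermilk: 0.5 pint × 3/5 × 2 cup/pint = 0.6 cup

applesauce: 295.2 g; sour cream: 690.0 g; honey: 1.8 cup; buttermilk: 0.6 cup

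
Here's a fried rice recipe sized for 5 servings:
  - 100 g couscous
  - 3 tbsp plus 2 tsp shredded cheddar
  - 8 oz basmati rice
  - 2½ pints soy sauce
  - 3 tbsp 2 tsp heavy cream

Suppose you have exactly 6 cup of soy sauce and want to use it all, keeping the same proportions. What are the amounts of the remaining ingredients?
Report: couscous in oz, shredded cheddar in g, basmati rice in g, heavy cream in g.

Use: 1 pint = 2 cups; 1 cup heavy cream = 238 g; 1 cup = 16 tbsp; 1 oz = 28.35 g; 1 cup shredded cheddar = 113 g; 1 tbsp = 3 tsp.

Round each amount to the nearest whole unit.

couscous: 4 oz; shredded cheddar: 31 g; basmati rice: 272 g; heavy cream: 65 g

The original recipe has 5 cup of soy sauce, so the scaling factor is 6 ÷ 5 = 6/5 = 1.2.
couscous: 100 g × 6/5 ÷ 28.35 g/oz ≈ 4 oz
shredded cheddar: (3 tbsp + 2 tsp = 11/3 tbsp) × 6/5 ÷ 16 tbsp/cup × 113 g/cup ≈ 31 g
basmati rice: 8 oz × 6/5 × 28.35 g/oz ≈ 272 g
heavy cream: (3 tbsp + 2 tsp = 11/3 tbsp) × 6/5 ÷ 16 tbsp/cup × 238 g/cup ≈ 65 g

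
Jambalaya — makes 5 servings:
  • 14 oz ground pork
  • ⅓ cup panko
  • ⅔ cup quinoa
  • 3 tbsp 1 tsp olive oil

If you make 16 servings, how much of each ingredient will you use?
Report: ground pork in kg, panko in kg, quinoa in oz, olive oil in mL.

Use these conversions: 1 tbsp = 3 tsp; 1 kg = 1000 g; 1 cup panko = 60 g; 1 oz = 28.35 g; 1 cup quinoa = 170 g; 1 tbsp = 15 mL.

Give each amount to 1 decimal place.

ground pork: 1.3 kg; panko: 0.1 kg; quinoa: 12.8 oz; olive oil: 160.0 mL

Scaling factor: 16/5 = 3.2.
ground pork: 14 oz × 16/5 × 28.35 g/oz ÷ 1000 g/kg ≈ 1.3 kg
panko: 1/3 cup × 16/5 × 60 g/cup ÷ 1000 g/kg ≈ 0.1 kg
quinoa: 2/3 cup × 16/5 × 170 g/cup ÷ 28.35 g/oz ≈ 12.8 oz
olive oil: (3 tbsp + 1 tsp = 10/3 tbsp) × 16/5 × 15 mL/tbsp = 160.0 mL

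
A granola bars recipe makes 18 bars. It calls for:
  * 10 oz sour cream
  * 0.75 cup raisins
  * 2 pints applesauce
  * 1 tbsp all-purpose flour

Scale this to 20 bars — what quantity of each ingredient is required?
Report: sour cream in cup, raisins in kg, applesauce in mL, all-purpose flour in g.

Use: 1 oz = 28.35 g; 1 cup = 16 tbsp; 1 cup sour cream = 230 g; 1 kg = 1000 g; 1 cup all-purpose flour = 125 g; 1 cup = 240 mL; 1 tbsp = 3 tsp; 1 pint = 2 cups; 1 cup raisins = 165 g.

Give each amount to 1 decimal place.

sour cream: 1.4 cup; raisins: 0.1 kg; applesauce: 1066.7 mL; all-purpose flour: 8.7 g

Scaling factor: 20/18 = 10/9.
sour cream: 10 oz × 10/9 × 28.35 g/oz ÷ 230 g/cup ≈ 1.4 cup
raisins: 0.75 cup × 10/9 × 165 g/cup ÷ 1000 g/kg ≈ 0.1 kg
applesauce: 2 pint × 10/9 × 2 cup/pint × 240 mL/cup ≈ 1066.7 mL
all-purpose flour: 1 tbsp × 10/9 ÷ 16 tbsp/cup × 125 g/cup ≈ 8.7 g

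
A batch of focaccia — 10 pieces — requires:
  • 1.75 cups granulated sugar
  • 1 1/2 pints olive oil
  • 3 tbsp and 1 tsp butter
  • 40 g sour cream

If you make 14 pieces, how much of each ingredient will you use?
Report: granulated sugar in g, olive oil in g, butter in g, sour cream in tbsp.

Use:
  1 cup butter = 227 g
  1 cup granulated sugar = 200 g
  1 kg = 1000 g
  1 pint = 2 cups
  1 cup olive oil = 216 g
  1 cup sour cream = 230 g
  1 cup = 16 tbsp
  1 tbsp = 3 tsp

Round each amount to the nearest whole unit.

granulated sugar: 490 g; olive oil: 907 g; butter: 66 g; sour cream: 4 tbsp

Scaling factor: 14/10 = 7/5 = 1.4.
granulated sugar: 1.75 cup × 7/5 × 200 g/cup = 490 g
olive oil: 1.5 pint × 7/5 × 2 cup/pint × 216 g/cup ≈ 907 g
butter: (3 tbsp + 1 tsp = 10/3 tbsp) × 7/5 ÷ 16 tbsp/cup × 227 g/cup ≈ 66 g
sour cream: 40 g × 7/5 ÷ 230 g/cup × 16 tbsp/cup ≈ 4 tbsp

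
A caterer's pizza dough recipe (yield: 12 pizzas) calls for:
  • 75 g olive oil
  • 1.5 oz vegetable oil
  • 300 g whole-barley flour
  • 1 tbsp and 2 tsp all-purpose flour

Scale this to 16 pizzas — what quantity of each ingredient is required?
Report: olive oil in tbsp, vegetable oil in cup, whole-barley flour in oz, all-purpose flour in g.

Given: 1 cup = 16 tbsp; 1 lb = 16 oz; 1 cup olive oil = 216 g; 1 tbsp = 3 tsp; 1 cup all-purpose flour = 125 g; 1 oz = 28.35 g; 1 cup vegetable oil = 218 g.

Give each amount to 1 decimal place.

Scaling factor: 16/12 = 4/3.
olive oil: 75 g × 4/3 ÷ 216 g/cup × 16 tbsp/cup ≈ 7.4 tbsp
vegetable oil: 1.5 oz × 4/3 × 28.35 g/oz ÷ 218 g/cup ≈ 0.3 cup
whole-barley flour: 300 g × 4/3 ÷ 28.35 g/oz ≈ 14.1 oz
all-purpose flour: (1 tbsp + 2 tsp = 5/3 tbsp) × 4/3 ÷ 16 tbsp/cup × 125 g/cup ≈ 17.4 g

olive oil: 7.4 tbsp; vegetable oil: 0.3 cup; whole-barley flour: 14.1 oz; all-purpose flour: 17.4 g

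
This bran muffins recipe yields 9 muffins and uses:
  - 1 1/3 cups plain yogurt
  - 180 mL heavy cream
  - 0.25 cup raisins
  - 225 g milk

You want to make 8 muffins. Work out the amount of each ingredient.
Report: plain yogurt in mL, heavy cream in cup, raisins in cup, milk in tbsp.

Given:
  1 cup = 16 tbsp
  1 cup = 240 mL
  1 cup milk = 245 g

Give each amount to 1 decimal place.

plain yogurt: 284.4 mL; heavy cream: 0.7 cup; raisins: 0.2 cup; milk: 13.1 tbsp

Scaling factor: 8/9.
plain yogurt: 4/3 cup × 8/9 × 240 mL/cup ≈ 284.4 mL
heavy cream: 180 mL × 8/9 ÷ 240 mL/cup ≈ 0.7 cup
raisins: 0.25 cup × 8/9 ≈ 0.2 cup
milk: 225 g × 8/9 ÷ 245 g/cup × 16 tbsp/cup ≈ 13.1 tbsp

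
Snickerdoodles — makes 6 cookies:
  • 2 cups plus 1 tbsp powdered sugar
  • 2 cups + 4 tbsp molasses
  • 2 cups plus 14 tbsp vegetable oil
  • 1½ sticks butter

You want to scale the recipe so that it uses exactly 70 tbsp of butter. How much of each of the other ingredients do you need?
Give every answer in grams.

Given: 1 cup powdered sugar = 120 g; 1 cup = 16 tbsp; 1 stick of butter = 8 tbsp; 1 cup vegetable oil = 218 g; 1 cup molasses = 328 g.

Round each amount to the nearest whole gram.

The original recipe has 12 tbsp of butter, so the scaling factor is 70 ÷ 12 = 35/6.
powdered sugar: (2 cup + 1 tbsp = 2.0625 cup) × 35/6 × 120 g/cup ≈ 1444 g
molasses: (2 cup + 4 tbsp = 2.25 cup) × 35/6 × 328 g/cup = 4305 g
vegetable oil: (2 cup + 14 tbsp = 2.875 cup) × 35/6 × 218 g/cup ≈ 3656 g

powdered sugar: 1444 g; molasses: 4305 g; vegetable oil: 3656 g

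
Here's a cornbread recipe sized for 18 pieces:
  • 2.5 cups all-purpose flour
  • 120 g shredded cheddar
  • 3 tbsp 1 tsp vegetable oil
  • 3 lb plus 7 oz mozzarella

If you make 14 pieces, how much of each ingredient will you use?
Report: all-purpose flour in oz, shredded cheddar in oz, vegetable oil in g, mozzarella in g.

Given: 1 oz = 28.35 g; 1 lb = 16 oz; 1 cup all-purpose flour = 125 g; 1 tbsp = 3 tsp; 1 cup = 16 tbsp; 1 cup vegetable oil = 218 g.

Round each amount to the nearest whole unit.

Scaling factor: 14/18 = 7/9.
all-purpose flour: 2.5 cup × 7/9 × 125 g/cup ÷ 28.35 g/oz ≈ 9 oz
shredded cheddar: 120 g × 7/9 ÷ 28.35 g/oz ≈ 3 oz
vegetable oil: (3 tbsp + 1 tsp = 10/3 tbsp) × 7/9 ÷ 16 tbsp/cup × 218 g/cup ≈ 35 g
mozzarella: (3 lb + 7 oz = 3.4375 lb) × 7/9 × 16 oz/lb × 28.35 g/oz ≈ 1213 g

all-purpose flour: 9 oz; shredded cheddar: 3 oz; vegetable oil: 35 g; mozzarella: 1213 g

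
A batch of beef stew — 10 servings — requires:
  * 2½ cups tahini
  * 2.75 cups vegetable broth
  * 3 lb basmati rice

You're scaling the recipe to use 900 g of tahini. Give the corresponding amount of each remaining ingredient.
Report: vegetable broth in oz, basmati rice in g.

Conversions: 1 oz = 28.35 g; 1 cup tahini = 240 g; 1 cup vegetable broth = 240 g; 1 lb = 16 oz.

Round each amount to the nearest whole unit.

The original recipe has 600 g of tahini, so the scaling factor is 900 ÷ 600 = 3/2 = 1.5.
vegetable broth: 2.75 cup × 3/2 × 240 g/cup ÷ 28.35 g/oz ≈ 35 oz
basmati rice: 3 lb × 3/2 × 16 oz/lb × 28.35 g/oz ≈ 2041 g

vegetable broth: 35 oz; basmati rice: 2041 g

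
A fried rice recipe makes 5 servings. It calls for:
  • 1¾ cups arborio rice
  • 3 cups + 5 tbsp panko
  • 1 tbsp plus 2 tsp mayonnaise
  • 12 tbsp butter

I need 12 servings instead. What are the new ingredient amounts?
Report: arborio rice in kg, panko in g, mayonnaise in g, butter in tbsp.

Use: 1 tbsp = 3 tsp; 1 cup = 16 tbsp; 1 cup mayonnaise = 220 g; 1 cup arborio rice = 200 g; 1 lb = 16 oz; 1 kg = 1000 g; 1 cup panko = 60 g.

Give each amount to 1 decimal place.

Scaling factor: 12/5 = 2.4.
arborio rice: 1.75 cup × 12/5 × 200 g/cup ÷ 1000 g/kg ≈ 0.8 kg
panko: (3 cup + 5 tbsp = 3.3125 cup) × 12/5 × 60 g/cup = 477.0 g
mayonnaise: (1 tbsp + 2 tsp = 5/3 tbsp) × 12/5 ÷ 16 tbsp/cup × 220 g/cup = 55.0 g
butter: 12 tbsp × 12/5 = 28.8 tbsp

arborio rice: 0.8 kg; panko: 477.0 g; mayonnaise: 55.0 g; butter: 28.8 tbsp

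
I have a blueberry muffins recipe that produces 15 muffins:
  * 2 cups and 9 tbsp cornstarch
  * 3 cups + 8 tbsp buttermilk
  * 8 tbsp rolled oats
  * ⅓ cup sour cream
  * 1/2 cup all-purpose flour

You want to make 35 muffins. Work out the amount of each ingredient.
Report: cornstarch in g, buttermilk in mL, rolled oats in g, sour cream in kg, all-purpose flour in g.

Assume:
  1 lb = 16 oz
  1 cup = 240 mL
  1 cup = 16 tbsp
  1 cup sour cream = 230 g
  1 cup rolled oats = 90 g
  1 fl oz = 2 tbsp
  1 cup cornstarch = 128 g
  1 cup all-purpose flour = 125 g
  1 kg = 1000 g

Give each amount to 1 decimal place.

Scaling factor: 35/15 = 7/3.
cornstarch: (2 cup + 9 tbsp = 2.5625 cup) × 7/3 × 128 g/cup ≈ 765.3 g
buttermilk: (3 cup + 8 tbsp = 3.5 cup) × 7/3 × 240 mL/cup = 1960.0 mL
rolled oats: 8 tbsp × 7/3 ÷ 16 tbsp/cup × 90 g/cup = 105.0 g
sour cream: 1/3 cup × 7/3 × 230 g/cup ÷ 1000 g/kg ≈ 0.2 kg
all-purpose flour: 0.5 cup × 7/3 × 125 g/cup ≈ 145.8 g

cornstarch: 765.3 g; buttermilk: 1960.0 mL; rolled oats: 105.0 g; sour cream: 0.2 kg; all-purpose flour: 145.8 g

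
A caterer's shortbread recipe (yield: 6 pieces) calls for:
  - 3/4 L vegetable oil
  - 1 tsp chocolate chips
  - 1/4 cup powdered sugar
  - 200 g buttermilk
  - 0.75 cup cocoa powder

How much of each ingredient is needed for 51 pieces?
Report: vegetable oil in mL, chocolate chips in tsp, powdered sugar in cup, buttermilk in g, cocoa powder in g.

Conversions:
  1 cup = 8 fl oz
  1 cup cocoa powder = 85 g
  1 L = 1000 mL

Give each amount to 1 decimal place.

Scaling factor: 51/6 = 17/2 = 8.5.
vegetable oil: 0.75 L × 17/2 × 1000 mL/L = 6375.0 mL
chocolate chips: 1 tsp × 17/2 = 8.5 tsp
powdered sugar: 0.25 cup × 17/2 ≈ 2.1 cup
buttermilk: 200 g × 17/2 = 1700.0 g
cocoa powder: 0.75 cup × 17/2 × 85 g/cup ≈ 541.9 g

vegetable oil: 6375.0 mL; chocolate chips: 8.5 tsp; powdered sugar: 2.1 cup; buttermilk: 1700.0 g; cocoa powder: 541.9 g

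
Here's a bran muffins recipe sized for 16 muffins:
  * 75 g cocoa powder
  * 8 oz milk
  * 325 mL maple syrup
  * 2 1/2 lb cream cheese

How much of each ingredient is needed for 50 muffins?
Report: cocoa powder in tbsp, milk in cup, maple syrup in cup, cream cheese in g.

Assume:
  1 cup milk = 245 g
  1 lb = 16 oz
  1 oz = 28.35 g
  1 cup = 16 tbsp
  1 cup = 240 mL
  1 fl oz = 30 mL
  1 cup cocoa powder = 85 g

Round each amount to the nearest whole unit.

cocoa powder: 44 tbsp; milk: 3 cup; maple syrup: 4 cup; cream cheese: 3544 g

Scaling factor: 50/16 = 25/8 = 3.125.
cocoa powder: 75 g × 25/8 ÷ 85 g/cup × 16 tbsp/cup ≈ 44 tbsp
milk: 8 oz × 25/8 × 28.35 g/oz ÷ 245 g/cup ≈ 3 cup
maple syrup: 325 mL × 25/8 ÷ 240 mL/cup ≈ 4 cup
cream cheese: 2.5 lb × 25/8 × 16 oz/lb × 28.35 g/oz ≈ 3544 g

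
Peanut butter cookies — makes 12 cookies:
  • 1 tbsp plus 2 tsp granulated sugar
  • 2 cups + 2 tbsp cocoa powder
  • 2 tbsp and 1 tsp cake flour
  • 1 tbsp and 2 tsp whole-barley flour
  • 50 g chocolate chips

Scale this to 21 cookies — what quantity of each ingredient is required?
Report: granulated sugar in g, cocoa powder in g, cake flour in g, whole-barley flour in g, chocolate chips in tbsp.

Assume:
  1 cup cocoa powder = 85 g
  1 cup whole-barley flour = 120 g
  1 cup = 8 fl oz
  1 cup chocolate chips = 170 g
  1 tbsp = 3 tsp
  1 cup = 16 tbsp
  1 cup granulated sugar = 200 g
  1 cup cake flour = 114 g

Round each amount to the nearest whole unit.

granulated sugar: 36 g; cocoa powder: 316 g; cake flour: 29 g; whole-barley flour: 22 g; chocolate chips: 8 tbsp

Scaling factor: 21/12 = 7/4 = 1.75.
granulated sugar: (1 tbsp + 2 tsp = 5/3 tbsp) × 7/4 ÷ 16 tbsp/cup × 200 g/cup ≈ 36 g
cocoa powder: (2 cup + 2 tbsp = 2.125 cup) × 7/4 × 85 g/cup ≈ 316 g
cake flour: (2 tbsp + 1 tsp = 7/3 tbsp) × 7/4 ÷ 16 tbsp/cup × 114 g/cup ≈ 29 g
whole-barley flour: (1 tbsp + 2 tsp = 5/3 tbsp) × 7/4 ÷ 16 tbsp/cup × 120 g/cup ≈ 22 g
chocolate chips: 50 g × 7/4 ÷ 170 g/cup × 16 tbsp/cup ≈ 8 tbsp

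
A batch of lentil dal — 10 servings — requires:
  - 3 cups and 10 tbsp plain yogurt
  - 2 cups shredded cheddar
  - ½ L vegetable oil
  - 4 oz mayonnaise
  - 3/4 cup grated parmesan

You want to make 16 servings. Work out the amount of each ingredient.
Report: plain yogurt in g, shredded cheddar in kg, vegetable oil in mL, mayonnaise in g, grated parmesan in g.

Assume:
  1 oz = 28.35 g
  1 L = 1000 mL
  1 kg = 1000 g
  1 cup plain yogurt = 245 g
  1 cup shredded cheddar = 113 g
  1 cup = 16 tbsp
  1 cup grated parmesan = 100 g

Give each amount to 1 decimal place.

plain yogurt: 1421.0 g; shredded cheddar: 0.4 kg; vegetable oil: 800.0 mL; mayonnaise: 181.4 g; grated parmesan: 120.0 g

Scaling factor: 16/10 = 8/5 = 1.6.
plain yogurt: (3 cup + 10 tbsp = 3.625 cup) × 8/5 × 245 g/cup = 1421.0 g
shredded cheddar: 2 cup × 8/5 × 113 g/cup ÷ 1000 g/kg ≈ 0.4 kg
vegetable oil: 0.5 L × 8/5 × 1000 mL/L = 800.0 mL
mayonnaise: 4 oz × 8/5 × 28.35 g/oz ≈ 181.4 g
grated parmesan: 0.75 cup × 8/5 × 100 g/cup = 120.0 g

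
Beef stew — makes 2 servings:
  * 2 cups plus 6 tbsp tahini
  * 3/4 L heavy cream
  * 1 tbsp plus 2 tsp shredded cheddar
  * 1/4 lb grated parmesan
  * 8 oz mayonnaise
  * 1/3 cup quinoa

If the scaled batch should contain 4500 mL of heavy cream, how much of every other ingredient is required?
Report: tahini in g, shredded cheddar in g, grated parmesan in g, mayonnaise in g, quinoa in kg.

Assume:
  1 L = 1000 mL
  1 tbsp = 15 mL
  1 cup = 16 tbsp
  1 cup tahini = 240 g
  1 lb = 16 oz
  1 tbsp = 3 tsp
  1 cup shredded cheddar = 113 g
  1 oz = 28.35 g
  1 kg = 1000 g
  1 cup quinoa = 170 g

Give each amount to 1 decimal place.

tahini: 3420.0 g; shredded cheddar: 70.6 g; grated parmesan: 680.4 g; mayonnaise: 1360.8 g; quinoa: 0.3 kg

The original recipe has 750 mL of heavy cream, so the scaling factor is 4500 ÷ 750 = 6.
tahini: (2 cup + 6 tbsp = 2.375 cup) × 6 × 240 g/cup = 3420.0 g
shredded cheddar: (1 tbsp + 2 tsp = 5/3 tbsp) × 6 ÷ 16 tbsp/cup × 113 g/cup ≈ 70.6 g
grated parmesan: 0.25 lb × 6 × 16 oz/lb × 28.35 g/oz = 680.4 g
mayonnaise: 8 oz × 6 × 28.35 g/oz = 1360.8 g
quinoa: 1/3 cup × 6 × 170 g/cup ÷ 1000 g/kg ≈ 0.3 kg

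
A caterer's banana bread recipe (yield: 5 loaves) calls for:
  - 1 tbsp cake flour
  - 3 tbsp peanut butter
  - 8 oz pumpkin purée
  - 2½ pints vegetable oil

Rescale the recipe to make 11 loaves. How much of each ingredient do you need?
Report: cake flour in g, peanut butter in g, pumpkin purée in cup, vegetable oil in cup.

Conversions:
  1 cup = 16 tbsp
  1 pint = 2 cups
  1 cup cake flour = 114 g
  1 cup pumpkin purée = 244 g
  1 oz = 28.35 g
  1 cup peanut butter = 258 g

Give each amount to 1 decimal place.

cake flour: 15.7 g; peanut butter: 106.4 g; pumpkin purée: 2.0 cup; vegetable oil: 11.0 cup

Scaling factor: 11/5 = 2.2.
cake flour: 1 tbsp × 11/5 ÷ 16 tbsp/cup × 114 g/cup ≈ 15.7 g
peanut butter: 3 tbsp × 11/5 ÷ 16 tbsp/cup × 258 g/cup ≈ 106.4 g
pumpkin purée: 8 oz × 11/5 × 28.35 g/oz ÷ 244 g/cup ≈ 2.0 cup
vegetable oil: 2.5 pint × 11/5 × 2 cup/pint = 11.0 cup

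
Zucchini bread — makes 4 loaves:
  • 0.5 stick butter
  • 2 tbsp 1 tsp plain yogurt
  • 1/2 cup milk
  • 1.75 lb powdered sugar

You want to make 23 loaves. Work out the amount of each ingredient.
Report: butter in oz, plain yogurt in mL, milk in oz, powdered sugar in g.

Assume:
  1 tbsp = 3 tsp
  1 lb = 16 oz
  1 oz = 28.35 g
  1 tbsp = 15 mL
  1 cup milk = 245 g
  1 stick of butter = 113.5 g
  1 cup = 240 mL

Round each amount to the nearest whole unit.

Scaling factor: 23/4 = 5.75.
butter: 0.5 stick × 23/4 × 113.5 g/stick ÷ 28.35 g/oz ≈ 12 oz
plain yogurt: (2 tbsp + 1 tsp = 7/3 tbsp) × 23/4 × 15 mL/tbsp ≈ 201 mL
milk: 0.5 cup × 23/4 × 245 g/cup ÷ 28.35 g/oz ≈ 25 oz
powdered sugar: 1.75 lb × 23/4 × 16 oz/lb × 28.35 g/oz ≈ 4564 g

butter: 12 oz; plain yogurt: 201 mL; milk: 25 oz; powdered sugar: 4564 g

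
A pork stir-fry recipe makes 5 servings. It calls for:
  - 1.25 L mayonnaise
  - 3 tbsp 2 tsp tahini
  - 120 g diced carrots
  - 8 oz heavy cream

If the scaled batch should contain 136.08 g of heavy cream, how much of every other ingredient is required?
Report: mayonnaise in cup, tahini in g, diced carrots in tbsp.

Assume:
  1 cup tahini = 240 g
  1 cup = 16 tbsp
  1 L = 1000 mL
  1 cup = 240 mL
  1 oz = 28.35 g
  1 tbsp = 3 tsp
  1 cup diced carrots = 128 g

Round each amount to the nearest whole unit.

mayonnaise: 3 cup; tahini: 33 g; diced carrots: 9 tbsp

The original recipe has 226.8 g of heavy cream, so the scaling factor is 136.08 ÷ 226.8 = 3/5 = 0.6.
mayonnaise: 1.25 L × 3/5 × 1000 mL/L ÷ 240 mL/cup ≈ 3 cup
tahini: (3 tbsp + 2 tsp = 11/3 tbsp) × 3/5 ÷ 16 tbsp/cup × 240 g/cup = 33 g
diced carrots: 120 g × 3/5 ÷ 128 g/cup × 16 tbsp/cup = 9 tbsp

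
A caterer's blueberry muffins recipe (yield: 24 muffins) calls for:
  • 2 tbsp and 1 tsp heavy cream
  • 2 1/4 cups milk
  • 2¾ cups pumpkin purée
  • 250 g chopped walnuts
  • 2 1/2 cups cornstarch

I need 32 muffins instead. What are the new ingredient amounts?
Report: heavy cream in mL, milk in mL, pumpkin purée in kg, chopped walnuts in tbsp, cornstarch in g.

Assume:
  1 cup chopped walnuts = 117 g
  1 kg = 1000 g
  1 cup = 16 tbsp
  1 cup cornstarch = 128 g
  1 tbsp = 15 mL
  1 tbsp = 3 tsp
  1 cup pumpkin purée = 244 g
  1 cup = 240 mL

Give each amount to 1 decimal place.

Scaling factor: 32/24 = 4/3.
heavy cream: (2 tbsp + 1 tsp = 7/3 tbsp) × 4/3 × 15 mL/tbsp ≈ 46.7 mL
milk: 2.25 cup × 4/3 × 240 mL/cup = 720.0 mL
pumpkin purée: 2.75 cup × 4/3 × 244 g/cup ÷ 1000 g/kg ≈ 0.9 kg
chopped walnuts: 250 g × 4/3 ÷ 117 g/cup × 16 tbsp/cup ≈ 45.6 tbsp
cornstarch: 2.5 cup × 4/3 × 128 g/cup ≈ 426.7 g

heavy cream: 46.7 mL; milk: 720.0 mL; pumpkin purée: 0.9 kg; chopped walnuts: 45.6 tbsp; cornstarch: 426.7 g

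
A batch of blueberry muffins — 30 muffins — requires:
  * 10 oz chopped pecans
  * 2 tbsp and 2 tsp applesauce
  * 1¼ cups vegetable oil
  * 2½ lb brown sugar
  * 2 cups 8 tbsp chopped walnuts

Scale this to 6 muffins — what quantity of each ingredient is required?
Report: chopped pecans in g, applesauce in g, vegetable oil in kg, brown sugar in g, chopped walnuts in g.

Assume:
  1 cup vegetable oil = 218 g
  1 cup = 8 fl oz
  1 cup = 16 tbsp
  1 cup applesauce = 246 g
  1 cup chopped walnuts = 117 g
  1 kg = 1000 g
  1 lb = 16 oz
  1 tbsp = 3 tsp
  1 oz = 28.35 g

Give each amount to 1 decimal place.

chopped pecans: 56.7 g; applesauce: 8.2 g; vegetable oil: 0.1 kg; brown sugar: 226.8 g; chopped walnuts: 58.5 g

Scaling factor: 6/30 = 1/5 = 0.2.
chopped pecans: 10 oz × 1/5 × 28.35 g/oz = 56.7 g
applesauce: (2 tbsp + 2 tsp = 8/3 tbsp) × 1/5 ÷ 16 tbsp/cup × 246 g/cup = 8.2 g
vegetable oil: 1.25 cup × 1/5 × 218 g/cup ÷ 1000 g/kg ≈ 0.1 kg
brown sugar: 2.5 lb × 1/5 × 16 oz/lb × 28.35 g/oz = 226.8 g
chopped walnuts: (2 cup + 8 tbsp = 2.5 cup) × 1/5 × 117 g/cup = 58.5 g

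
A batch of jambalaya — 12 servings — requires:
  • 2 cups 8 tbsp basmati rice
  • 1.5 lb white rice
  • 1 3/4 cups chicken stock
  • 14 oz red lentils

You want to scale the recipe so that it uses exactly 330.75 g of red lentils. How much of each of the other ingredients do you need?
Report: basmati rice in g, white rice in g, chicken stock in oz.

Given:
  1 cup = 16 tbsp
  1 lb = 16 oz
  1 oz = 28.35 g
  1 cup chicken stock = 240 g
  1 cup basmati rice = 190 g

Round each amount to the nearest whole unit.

basmati rice: 396 g; white rice: 567 g; chicken stock: 12 oz

The original recipe has 396.9 g of red lentils, so the scaling factor is 330.75 ÷ 396.9 = 5/6.
basmati rice: (2 cup + 8 tbsp = 2.5 cup) × 5/6 × 190 g/cup ≈ 396 g
white rice: 1.5 lb × 5/6 × 16 oz/lb × 28.35 g/oz = 567 g
chicken stock: 1.75 cup × 5/6 × 240 g/cup ÷ 28.35 g/oz ≈ 12 oz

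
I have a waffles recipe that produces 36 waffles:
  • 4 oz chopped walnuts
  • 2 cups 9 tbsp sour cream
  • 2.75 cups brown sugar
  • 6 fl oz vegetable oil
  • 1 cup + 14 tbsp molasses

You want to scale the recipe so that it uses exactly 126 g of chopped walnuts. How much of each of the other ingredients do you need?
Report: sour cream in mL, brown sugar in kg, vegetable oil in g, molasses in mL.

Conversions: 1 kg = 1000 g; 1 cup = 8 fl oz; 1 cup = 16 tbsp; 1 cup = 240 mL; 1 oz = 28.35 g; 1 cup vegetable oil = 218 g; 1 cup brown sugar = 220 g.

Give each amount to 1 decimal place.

sour cream: 683.3 mL; brown sugar: 0.7 kg; vegetable oil: 181.7 g; molasses: 500.0 mL

The original recipe has 113.4 g of chopped walnuts, so the scaling factor is 126 ÷ 113.4 = 10/9.
sour cream: (2 cup + 9 tbsp = 2.5625 cup) × 10/9 × 240 mL/cup ≈ 683.3 mL
brown sugar: 2.75 cup × 10/9 × 220 g/cup ÷ 1000 g/kg ≈ 0.7 kg
vegetable oil: 6 fl oz × 10/9 ÷ 8 fl oz/cup × 218 g/cup ≈ 181.7 g
molasses: (1 cup + 14 tbsp = 1.875 cup) × 10/9 × 240 mL/cup = 500.0 mL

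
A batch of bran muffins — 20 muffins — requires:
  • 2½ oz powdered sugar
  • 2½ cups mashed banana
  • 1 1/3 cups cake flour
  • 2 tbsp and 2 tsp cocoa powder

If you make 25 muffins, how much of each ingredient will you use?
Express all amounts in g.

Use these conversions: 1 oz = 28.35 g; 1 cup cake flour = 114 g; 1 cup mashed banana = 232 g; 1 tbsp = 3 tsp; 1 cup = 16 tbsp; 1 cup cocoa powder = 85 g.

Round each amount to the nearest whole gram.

powdered sugar: 89 g; mashed banana: 725 g; cake flour: 190 g; cocoa powder: 18 g

Scaling factor: 25/20 = 5/4 = 1.25.
powdered sugar: 2.5 oz × 5/4 × 28.35 g/oz ≈ 89 g
mashed banana: 2.5 cup × 5/4 × 232 g/cup = 725 g
cake flour: 4/3 cup × 5/4 × 114 g/cup = 190 g
cocoa powder: (2 tbsp + 2 tsp = 8/3 tbsp) × 5/4 ÷ 16 tbsp/cup × 85 g/cup ≈ 18 g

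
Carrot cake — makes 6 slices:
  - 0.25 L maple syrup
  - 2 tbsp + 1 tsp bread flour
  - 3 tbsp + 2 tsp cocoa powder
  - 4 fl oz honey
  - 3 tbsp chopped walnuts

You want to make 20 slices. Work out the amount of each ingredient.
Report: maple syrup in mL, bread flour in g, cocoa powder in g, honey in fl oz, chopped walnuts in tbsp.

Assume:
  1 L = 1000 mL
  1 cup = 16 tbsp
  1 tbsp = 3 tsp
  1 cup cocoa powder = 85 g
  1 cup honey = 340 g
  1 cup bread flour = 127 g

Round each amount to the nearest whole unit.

Scaling factor: 20/6 = 10/3.
maple syrup: 0.25 L × 10/3 × 1000 mL/L ≈ 833 mL
bread flour: (2 tbsp + 1 tsp = 7/3 tbsp) × 10/3 ÷ 16 tbsp/cup × 127 g/cup ≈ 62 g
cocoa powder: (3 tbsp + 2 tsp = 11/3 tbsp) × 10/3 ÷ 16 tbsp/cup × 85 g/cup ≈ 65 g
honey: 4 fl oz × 10/3 ≈ 13 fl oz
chopped walnuts: 3 tbsp × 10/3 = 10 tbsp

maple syrup: 833 mL; bread flour: 62 g; cocoa powder: 65 g; honey: 13 fl oz; chopped walnuts: 10 tbsp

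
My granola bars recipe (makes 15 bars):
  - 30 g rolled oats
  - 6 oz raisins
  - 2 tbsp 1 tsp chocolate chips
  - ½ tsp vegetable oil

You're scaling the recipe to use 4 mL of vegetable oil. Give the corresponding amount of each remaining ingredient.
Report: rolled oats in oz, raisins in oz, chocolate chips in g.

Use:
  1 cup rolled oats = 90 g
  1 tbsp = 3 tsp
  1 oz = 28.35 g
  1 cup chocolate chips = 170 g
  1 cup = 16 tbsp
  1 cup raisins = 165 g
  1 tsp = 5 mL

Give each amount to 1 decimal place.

rolled oats: 1.7 oz; raisins: 9.6 oz; chocolate chips: 39.7 g

The original recipe has 2.5 mL of vegetable oil, so the scaling factor is 4 ÷ 2.5 = 8/5 = 1.6.
rolled oats: 30 g × 8/5 ÷ 28.35 g/oz ≈ 1.7 oz
raisins: 6 oz × 8/5 = 9.6 oz
chocolate chips: (2 tbsp + 1 tsp = 7/3 tbsp) × 8/5 ÷ 16 tbsp/cup × 170 g/cup ≈ 39.7 g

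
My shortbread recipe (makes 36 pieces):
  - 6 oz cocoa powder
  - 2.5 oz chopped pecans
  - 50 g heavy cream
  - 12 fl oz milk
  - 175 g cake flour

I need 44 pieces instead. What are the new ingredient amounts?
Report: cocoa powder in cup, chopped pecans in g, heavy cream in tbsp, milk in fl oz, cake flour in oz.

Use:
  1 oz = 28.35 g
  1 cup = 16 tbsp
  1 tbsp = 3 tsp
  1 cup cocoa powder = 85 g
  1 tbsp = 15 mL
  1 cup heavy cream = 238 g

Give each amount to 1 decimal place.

Scaling factor: 44/36 = 11/9.
cocoa powder: 6 oz × 11/9 × 28.35 g/oz ÷ 85 g/cup ≈ 2.4 cup
chopped pecans: 2.5 oz × 11/9 × 28.35 g/oz ≈ 86.6 g
heavy cream: 50 g × 11/9 ÷ 238 g/cup × 16 tbsp/cup ≈ 4.1 tbsp
milk: 12 fl oz × 11/9 ≈ 14.7 fl oz
cake flour: 175 g × 11/9 ÷ 28.35 g/oz ≈ 7.5 oz

cocoa powder: 2.4 cup; chopped pecans: 86.6 g; heavy cream: 4.1 tbsp; milk: 14.7 fl oz; cake flour: 7.5 oz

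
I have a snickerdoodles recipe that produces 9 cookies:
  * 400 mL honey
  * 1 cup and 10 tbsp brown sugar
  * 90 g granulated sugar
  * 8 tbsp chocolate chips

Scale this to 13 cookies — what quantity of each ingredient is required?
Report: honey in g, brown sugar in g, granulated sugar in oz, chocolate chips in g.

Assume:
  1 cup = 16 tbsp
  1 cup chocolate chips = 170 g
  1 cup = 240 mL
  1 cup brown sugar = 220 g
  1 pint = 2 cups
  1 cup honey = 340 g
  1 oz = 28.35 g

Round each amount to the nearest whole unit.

honey: 819 g; brown sugar: 516 g; granulated sugar: 5 oz; chocolate chips: 123 g

Scaling factor: 13/9.
honey: 400 mL × 13/9 ÷ 240 mL/cup × 340 g/cup ≈ 819 g
brown sugar: (1 cup + 10 tbsp = 1.625 cup) × 13/9 × 220 g/cup ≈ 516 g
granulated sugar: 90 g × 13/9 ÷ 28.35 g/oz ≈ 5 oz
chocolate chips: 8 tbsp × 13/9 ÷ 16 tbsp/cup × 170 g/cup ≈ 123 g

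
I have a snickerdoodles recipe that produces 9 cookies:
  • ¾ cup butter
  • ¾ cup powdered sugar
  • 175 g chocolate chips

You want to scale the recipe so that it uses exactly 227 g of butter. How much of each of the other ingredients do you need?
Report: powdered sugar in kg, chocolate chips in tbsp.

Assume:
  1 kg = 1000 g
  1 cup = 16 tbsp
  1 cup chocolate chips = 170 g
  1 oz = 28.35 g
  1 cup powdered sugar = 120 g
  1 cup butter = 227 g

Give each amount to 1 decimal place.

The original recipe has 170.25 g of butter, so the scaling factor is 227 ÷ 170.25 = 4/3.
powdered sugar: 0.75 cup × 4/3 × 120 g/cup ÷ 1000 g/kg ≈ 0.1 kg
chocolate chips: 175 g × 4/3 ÷ 170 g/cup × 16 tbsp/cup ≈ 22.0 tbsp

powdered sugar: 0.1 kg; chocolate chips: 22.0 tbsp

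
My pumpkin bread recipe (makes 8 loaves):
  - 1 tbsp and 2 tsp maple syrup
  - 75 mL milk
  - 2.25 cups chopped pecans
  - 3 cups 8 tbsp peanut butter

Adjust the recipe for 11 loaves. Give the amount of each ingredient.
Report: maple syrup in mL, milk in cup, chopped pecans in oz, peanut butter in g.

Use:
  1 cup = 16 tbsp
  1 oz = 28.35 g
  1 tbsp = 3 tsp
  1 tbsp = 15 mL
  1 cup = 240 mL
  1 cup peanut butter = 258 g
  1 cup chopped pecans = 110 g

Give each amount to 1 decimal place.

maple syrup: 34.4 mL; milk: 0.4 cup; chopped pecans: 12.0 oz; peanut butter: 1241.6 g

Scaling factor: 11/8 = 1.375.
maple syrup: (1 tbsp + 2 tsp = 5/3 tbsp) × 11/8 × 15 mL/tbsp ≈ 34.4 mL
milk: 75 mL × 11/8 ÷ 240 mL/cup ≈ 0.4 cup
chopped pecans: 2.25 cup × 11/8 × 110 g/cup ÷ 28.35 g/oz ≈ 12.0 oz
peanut butter: (3 cup + 8 tbsp = 3.5 cup) × 11/8 × 258 g/cup ≈ 1241.6 g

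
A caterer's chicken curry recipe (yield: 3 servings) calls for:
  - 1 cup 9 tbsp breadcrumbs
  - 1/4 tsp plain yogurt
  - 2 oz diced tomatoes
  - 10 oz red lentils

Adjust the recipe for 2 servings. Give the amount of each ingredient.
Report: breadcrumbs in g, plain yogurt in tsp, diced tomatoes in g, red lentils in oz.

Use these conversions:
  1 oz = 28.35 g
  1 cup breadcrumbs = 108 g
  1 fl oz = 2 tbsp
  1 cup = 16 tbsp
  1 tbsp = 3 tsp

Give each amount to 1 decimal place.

Scaling factor: 2/3.
breadcrumbs: (1 cup + 9 tbsp = 1.5625 cup) × 2/3 × 108 g/cup = 112.5 g
plain yogurt: 0.25 tsp × 2/3 ≈ 0.2 tsp
diced tomatoes: 2 oz × 2/3 × 28.35 g/oz = 37.8 g
red lentils: 10 oz × 2/3 ≈ 6.7 oz

breadcrumbs: 112.5 g; plain yogurt: 0.2 tsp; diced tomatoes: 37.8 g; red lentils: 6.7 oz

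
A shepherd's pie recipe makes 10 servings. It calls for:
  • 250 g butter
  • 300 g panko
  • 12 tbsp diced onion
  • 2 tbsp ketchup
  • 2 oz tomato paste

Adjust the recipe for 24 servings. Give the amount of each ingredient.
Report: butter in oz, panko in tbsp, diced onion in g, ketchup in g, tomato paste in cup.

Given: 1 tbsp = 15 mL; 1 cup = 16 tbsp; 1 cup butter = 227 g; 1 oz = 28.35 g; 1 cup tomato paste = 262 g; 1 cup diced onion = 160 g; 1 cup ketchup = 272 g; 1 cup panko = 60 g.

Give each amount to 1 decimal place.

Scaling factor: 24/10 = 12/5 = 2.4.
butter: 250 g × 12/5 ÷ 28.35 g/oz ≈ 21.2 oz
panko: 300 g × 12/5 ÷ 60 g/cup × 16 tbsp/cup = 192.0 tbsp
diced onion: 12 tbsp × 12/5 ÷ 16 tbsp/cup × 160 g/cup = 288.0 g
ketchup: 2 tbsp × 12/5 ÷ 16 tbsp/cup × 272 g/cup = 81.6 g
tomato paste: 2 oz × 12/5 × 28.35 g/oz ÷ 262 g/cup ≈ 0.5 cup

butter: 21.2 oz; panko: 192.0 tbsp; diced onion: 288.0 g; ketchup: 81.6 g; tomato paste: 0.5 cup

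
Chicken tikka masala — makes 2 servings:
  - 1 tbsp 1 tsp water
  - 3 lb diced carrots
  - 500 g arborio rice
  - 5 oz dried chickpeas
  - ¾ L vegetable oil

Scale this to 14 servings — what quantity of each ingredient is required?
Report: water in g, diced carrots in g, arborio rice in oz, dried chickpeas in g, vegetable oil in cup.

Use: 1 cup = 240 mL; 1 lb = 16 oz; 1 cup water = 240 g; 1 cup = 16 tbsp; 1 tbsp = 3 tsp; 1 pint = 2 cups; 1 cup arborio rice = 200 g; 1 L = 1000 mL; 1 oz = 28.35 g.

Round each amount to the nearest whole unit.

water: 140 g; diced carrots: 9526 g; arborio rice: 123 oz; dried chickpeas: 992 g; vegetable oil: 22 cup

Scaling factor: 14/2 = 7.
water: (1 tbsp + 1 tsp = 4/3 tbsp) × 7 ÷ 16 tbsp/cup × 240 g/cup = 140 g
diced carrots: 3 lb × 7 × 16 oz/lb × 28.35 g/oz ≈ 9526 g
arborio rice: 500 g × 7 ÷ 28.35 g/oz ≈ 123 oz
dried chickpeas: 5 oz × 7 × 28.35 g/oz ≈ 992 g
vegetable oil: 0.75 L × 7 × 1000 mL/L ÷ 240 mL/cup ≈ 22 cup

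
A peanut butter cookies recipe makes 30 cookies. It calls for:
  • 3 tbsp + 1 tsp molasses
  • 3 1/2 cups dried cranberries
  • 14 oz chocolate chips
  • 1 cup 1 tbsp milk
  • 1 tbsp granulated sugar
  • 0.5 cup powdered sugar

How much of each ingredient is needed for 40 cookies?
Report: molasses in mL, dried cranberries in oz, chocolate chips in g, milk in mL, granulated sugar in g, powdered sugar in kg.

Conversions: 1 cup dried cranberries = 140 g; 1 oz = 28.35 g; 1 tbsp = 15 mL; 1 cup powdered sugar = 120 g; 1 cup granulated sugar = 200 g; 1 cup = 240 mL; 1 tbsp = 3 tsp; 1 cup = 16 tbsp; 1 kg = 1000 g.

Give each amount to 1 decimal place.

Scaling factor: 40/30 = 4/3.
molasses: (3 tbsp + 1 tsp = 10/3 tbsp) × 4/3 × 15 mL/tbsp ≈ 66.7 mL
dried cranberries: 3.5 cup × 4/3 × 140 g/cup ÷ 28.35 g/oz ≈ 23.0 oz
chocolate chips: 14 oz × 4/3 × 28.35 g/oz = 529.2 g
milk: (1 cup + 1 tbsp = 1.0625 cup) × 4/3 × 240 mL/cup = 340.0 mL
granulated sugar: 1 tbsp × 4/3 ÷ 16 tbsp/cup × 200 g/cup ≈ 16.7 g
powdered sugar: 0.5 cup × 4/3 × 120 g/cup ÷ 1000 g/kg ≈ 0.1 kg

molasses: 66.7 mL; dried cranberries: 23.0 oz; chocolate chips: 529.2 g; milk: 340.0 mL; granulated sugar: 16.7 g; powdered sugar: 0.1 kg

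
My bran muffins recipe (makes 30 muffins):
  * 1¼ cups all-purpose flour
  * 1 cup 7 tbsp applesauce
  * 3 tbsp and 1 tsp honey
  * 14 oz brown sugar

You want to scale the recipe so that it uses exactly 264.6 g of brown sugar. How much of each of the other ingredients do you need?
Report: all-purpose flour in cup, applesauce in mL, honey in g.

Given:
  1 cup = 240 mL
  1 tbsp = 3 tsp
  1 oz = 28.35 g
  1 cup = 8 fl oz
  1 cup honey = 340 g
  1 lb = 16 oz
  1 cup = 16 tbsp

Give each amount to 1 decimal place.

The original recipe has 396.9 g of brown sugar, so the scaling factor is 264.6 ÷ 396.9 = 2/3.
all-purpose flour: 1.25 cup × 2/3 ≈ 0.8 cup
applesauce: (1 cup + 7 tbsp = 1.4375 cup) × 2/3 × 240 mL/cup = 230.0 mL
honey: (3 tbsp + 1 tsp = 10/3 tbsp) × 2/3 ÷ 16 tbsp/cup × 340 g/cup ≈ 47.2 g

all-purpose flour: 0.8 cup; applesauce: 230.0 mL; honey: 47.2 g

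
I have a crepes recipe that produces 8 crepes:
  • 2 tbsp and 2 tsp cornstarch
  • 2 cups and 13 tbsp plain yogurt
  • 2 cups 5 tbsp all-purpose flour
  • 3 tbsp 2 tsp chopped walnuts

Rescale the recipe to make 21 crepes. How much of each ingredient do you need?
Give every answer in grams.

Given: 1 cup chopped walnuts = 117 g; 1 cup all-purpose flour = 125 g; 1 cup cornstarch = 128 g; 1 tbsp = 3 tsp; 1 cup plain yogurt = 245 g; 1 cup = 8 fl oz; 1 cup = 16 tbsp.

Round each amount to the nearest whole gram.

cornstarch: 56 g; plain yogurt: 1809 g; all-purpose flour: 759 g; chopped walnuts: 70 g

Scaling factor: 21/8 = 2.625.
cornstarch: (2 tbsp + 2 tsp = 8/3 tbsp) × 21/8 ÷ 16 tbsp/cup × 128 g/cup = 56 g
plain yogurt: (2 cup + 13 tbsp = 2.8125 cup) × 21/8 × 245 g/cup ≈ 1809 g
all-purpose flour: (2 cup + 5 tbsp = 2.3125 cup) × 21/8 × 125 g/cup ≈ 759 g
chopped walnuts: (3 tbsp + 2 tsp = 11/3 tbsp) × 21/8 ÷ 16 tbsp/cup × 117 g/cup ≈ 70 g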